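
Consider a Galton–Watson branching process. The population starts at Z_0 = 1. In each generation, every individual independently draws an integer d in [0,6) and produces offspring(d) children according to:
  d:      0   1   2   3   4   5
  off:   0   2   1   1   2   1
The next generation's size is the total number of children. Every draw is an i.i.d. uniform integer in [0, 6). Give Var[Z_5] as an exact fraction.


Outcome values over d=0..5: [0, 2, 1, 1, 2, 1]
Σy = 7, Σy² = 11, M = 6
μ = 7/6 = 7/6,  σ² = 11/6 − (7/6)² = 17/36
V_0 = 0, E_0 = 1
V_1 = 17/36·E_0 + (7/6)²·V_0 = 17/36;  E_1 = 7/6
V_2 = 17/36·E_1 + (7/6)²·V_1 = 1547/1296;  E_2 = 49/36
V_3 = 17/36·E_2 + (7/6)²·V_2 = 105791/46656;  E_3 = 343/216
V_4 = 17/36·E_3 + (7/6)²·V_3 = 6443255/1679616;  E_4 = 2401/1296
V_5 = 17/36·E_4 + (7/6)²·V_4 = 368618327/60466176;  E_5 = 16807/7776

368618327/60466176


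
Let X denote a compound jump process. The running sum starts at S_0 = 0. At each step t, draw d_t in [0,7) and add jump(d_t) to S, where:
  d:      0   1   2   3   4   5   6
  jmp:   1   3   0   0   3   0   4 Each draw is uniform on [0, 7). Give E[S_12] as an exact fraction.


Outcome values over d=0..6: [1, 3, 0, 0, 3, 0, 4]
Σy = 11, Σy² = 35, M = 7
μ = 11/7 = 11/7,  σ² = 35/7 − (11/7)² = 124/49
E[S_12] = 0 + 12·(11/7) = 132/7

132/7


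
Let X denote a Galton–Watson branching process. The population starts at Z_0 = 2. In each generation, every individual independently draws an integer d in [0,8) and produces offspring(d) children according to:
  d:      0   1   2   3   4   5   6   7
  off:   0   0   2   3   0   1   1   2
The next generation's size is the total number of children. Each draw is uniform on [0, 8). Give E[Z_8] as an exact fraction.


Outcome values over d=0..7: [0, 0, 2, 3, 0, 1, 1, 2]
Σy = 9, Σy² = 19, M = 8
μ = 9/8 = 9/8,  σ² = 19/8 − (9/8)² = 71/64
E[Z_0] = 2
E[Z_1] = 9/8·E[Z_0] = 9/4
E[Z_2] = 9/8·E[Z_1] = 81/32
E[Z_3] = 9/8·E[Z_2] = 729/256
E[Z_4] = 9/8·E[Z_3] = 6561/2048
E[Z_5] = 9/8·E[Z_4] = 59049/16384
E[Z_6] = 9/8·E[Z_5] = 531441/131072
E[Z_7] = 9/8·E[Z_6] = 4782969/1048576
E[Z_8] = 9/8·E[Z_7] = 43046721/8388608

43046721/8388608


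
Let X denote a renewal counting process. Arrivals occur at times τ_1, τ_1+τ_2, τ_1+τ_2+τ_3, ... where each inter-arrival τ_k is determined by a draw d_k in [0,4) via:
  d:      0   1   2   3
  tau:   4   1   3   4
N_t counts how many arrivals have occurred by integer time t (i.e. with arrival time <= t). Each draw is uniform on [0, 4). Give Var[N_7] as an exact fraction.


170972583/268435456

Inter-arrival values over d=0..3: [4, 1, 3, 4]
Each d has probability 1/4, so the pmf of τ is: f(1) = 1/4, f(3) = 1/4, f(4) = 1/2
Let p_n(j) = P(N_n = j), with p_0 = [1]. Condition on τ_1: p_n(0) = P(τ > n), and for j >= 1, p_n(j) = Σ_{k<=n} f(k)·p_{n−k}(j−1)
p_1 = [3/4, 1/4]  (j = 0..1)
p_2 = [3/4, 3/16, 1/16]  (j = 0..2)
p_3 = [1/2, 7/16, 3/64, 1/64]  (j = 0..3)
p_4 = [0, 13/16, 11/64, 3/256, 1/256]  (j = 0..4)
p_5 = [0, 9/16, 3/8, 15/256, 3/1024, 1/1024]  (j = 0..5)
p_6 = [0, 1/2, 11/32, 35/256, 19/1024, 3/4096, 1/4096]  (j = 0..6)
p_7 = [0, 1/4, 35/64, 39/256, 23/512, 23/4096, 3/16384, 1/16384]  (j = 0..7)
E[N_7] = Σ j·p_7(j) = 32933/16384;  E[N_7²] = Σ j²·p_7(j) = 76633/16384
Var[N_7] = 76633/16384 − (32933/16384)² = 170972583/268435456


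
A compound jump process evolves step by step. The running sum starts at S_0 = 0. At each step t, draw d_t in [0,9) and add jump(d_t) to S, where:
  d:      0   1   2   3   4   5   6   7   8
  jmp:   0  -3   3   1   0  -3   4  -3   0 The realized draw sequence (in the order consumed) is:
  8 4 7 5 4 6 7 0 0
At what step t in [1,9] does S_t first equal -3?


t=0: S=0, d=8, jump=0, S_1=0
t=1: S=0, d=4, jump=0, S_2=0
t=2: S=0, d=7, jump=-3, S_3=-3
t=3: S=-3, d=5, jump=-3, S_4=-6
t=4: S=-6, d=4, jump=0, S_5=-6
t=5: S=-6, d=6, jump=4, S_6=-2
t=6: S=-2, d=7, jump=-3, S_7=-5
t=7: S=-5, d=0, jump=0, S_8=-5
t=8: S=-5, d=0, jump=0, S_9=-5

3


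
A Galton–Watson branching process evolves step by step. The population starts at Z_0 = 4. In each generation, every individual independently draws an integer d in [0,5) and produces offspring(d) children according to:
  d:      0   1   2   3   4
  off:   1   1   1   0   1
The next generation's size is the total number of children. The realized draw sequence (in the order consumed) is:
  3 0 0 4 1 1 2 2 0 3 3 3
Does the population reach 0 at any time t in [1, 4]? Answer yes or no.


yes

gen 0: Z_0=4, draws=[3, 0, 0, 4], offspring=[0, 1, 1, 1], Z_1=3
gen 1: Z_1=3, draws=[1, 1, 2], offspring=[1, 1, 1], Z_2=3
gen 2: Z_2=3, draws=[2, 0, 3], offspring=[1, 1, 0], Z_3=2
gen 3: Z_3=2, draws=[3, 3], offspring=[0, 0], Z_4=0


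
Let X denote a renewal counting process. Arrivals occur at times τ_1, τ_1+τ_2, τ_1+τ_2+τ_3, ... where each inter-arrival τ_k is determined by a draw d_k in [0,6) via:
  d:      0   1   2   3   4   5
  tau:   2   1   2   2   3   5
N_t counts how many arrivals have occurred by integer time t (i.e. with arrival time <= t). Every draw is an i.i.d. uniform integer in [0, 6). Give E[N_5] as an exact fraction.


14479/7776

Inter-arrival values over d=0..5: [2, 1, 2, 2, 3, 5]
Each d has probability 1/6, so the pmf of τ is: f(1) = 1/6, f(2) = 1/2, f(3) = 1/6, f(5) = 1/6
Renewal equation for m(n) = E[N_n]: condition on τ_1 = k (if k <= n, one arrival plus a fresh copy on the remaining n−k steps): m(n) = F(n) + Σ_{k<=n} f(k)·m(n−k), where F(n) = P(τ <= n) and m(0) = 0
m(1) = F(1) = 1/6
m(2) = F(2) + f(1)·m(1) = 2/3 + 1/6·1/6 = 25/36
m(3) = F(3) + f(1)·m(2) + f(2)·m(1) = 5/6 + 1/6·25/36 + 1/2·1/6 = 223/216
m(4) = F(4) + f(1)·m(3) + f(2)·m(2) + f(3)·m(1) = 5/6 + 1/6·223/216 + 1/2·25/36 + 1/6·1/6 = 1789/1296
m(5) = F(5) + f(1)·m(4) + f(2)·m(3) + f(3)·m(2) = 1 + 1/6·1789/1296 + 1/2·223/216 + 1/6·25/36 = 14479/7776
E[N_5] = m(5) = 14479/7776


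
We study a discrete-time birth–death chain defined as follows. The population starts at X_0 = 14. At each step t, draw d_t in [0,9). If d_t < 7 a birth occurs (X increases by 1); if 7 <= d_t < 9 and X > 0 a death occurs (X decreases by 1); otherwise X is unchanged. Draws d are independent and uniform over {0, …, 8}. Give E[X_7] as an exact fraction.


161/9

X can drop by at most 1 per step and X_0 = 14 > T = 7, so X_t >= 14 − t >= 7 > 0 for every t <= 7: the floor at 0 (the 'and X > 0' condition) never binds. Hence X_7 = X_0 + Σ_{t<7} Y_t with i.i.d. increments Y_t = y(d_t) ∈ {+1, −1, 0}.
Outcome values over d=0..8: [1, 1, 1, 1, 1, 1, 1, -1, -1]
Σy = 5, Σy² = 9, M = 9
μ = 5/9 = 5/9,  σ² = 9/9 − (5/9)² = 56/81
E[X_7] = 14 + 7·(5/9) = 161/9


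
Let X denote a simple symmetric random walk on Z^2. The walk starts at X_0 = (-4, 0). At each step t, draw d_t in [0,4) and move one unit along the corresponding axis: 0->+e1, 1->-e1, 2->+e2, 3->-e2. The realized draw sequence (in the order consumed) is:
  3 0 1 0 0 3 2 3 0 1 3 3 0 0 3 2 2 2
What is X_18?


(0, -2)

t=0: X=(-4, 0), d=3 → -e2, X_1=(-4, -1)
t=1: X=(-4, -1), d=0 → +e1, X_2=(-3, -1)
t=2: X=(-3, -1), d=1 → -e1, X_3=(-4, -1)
t=3: X=(-4, -1), d=0 → +e1, X_4=(-3, -1)
t=4: X=(-3, -1), d=0 → +e1, X_5=(-2, -1)
t=5: X=(-2, -1), d=3 → -e2, X_6=(-2, -2)
t=6: X=(-2, -2), d=2 → +e2, X_7=(-2, -1)
t=7: X=(-2, -1), d=3 → -e2, X_8=(-2, -2)
t=8: X=(-2, -2), d=0 → +e1, X_9=(-1, -2)
t=9: X=(-1, -2), d=1 → -e1, X_10=(-2, -2)
t=10: X=(-2, -2), d=3 → -e2, X_11=(-2, -3)
t=11: X=(-2, -3), d=3 → -e2, X_12=(-2, -4)
t=12: X=(-2, -4), d=0 → +e1, X_13=(-1, -4)
t=13: X=(-1, -4), d=0 → +e1, X_14=(0, -4)
t=14: X=(0, -4), d=3 → -e2, X_15=(0, -5)
t=15: X=(0, -5), d=2 → +e2, X_16=(0, -4)
t=16: X=(0, -4), d=2 → +e2, X_17=(0, -3)
t=17: X=(0, -3), d=2 → +e2, X_18=(0, -2)


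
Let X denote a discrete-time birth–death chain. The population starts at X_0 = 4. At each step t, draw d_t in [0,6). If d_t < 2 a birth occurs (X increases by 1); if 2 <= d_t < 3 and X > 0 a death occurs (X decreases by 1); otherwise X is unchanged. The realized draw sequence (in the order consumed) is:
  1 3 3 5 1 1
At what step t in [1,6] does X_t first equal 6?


t=0: X=4, d=1 → birth, X_1=5
t=1: X=5, d=3 → hold, X_2=5
t=2: X=5, d=3 → hold, X_3=5
t=3: X=5, d=5 → hold, X_4=5
t=4: X=5, d=1 → birth, X_5=6
t=5: X=6, d=1 → birth, X_6=7

5


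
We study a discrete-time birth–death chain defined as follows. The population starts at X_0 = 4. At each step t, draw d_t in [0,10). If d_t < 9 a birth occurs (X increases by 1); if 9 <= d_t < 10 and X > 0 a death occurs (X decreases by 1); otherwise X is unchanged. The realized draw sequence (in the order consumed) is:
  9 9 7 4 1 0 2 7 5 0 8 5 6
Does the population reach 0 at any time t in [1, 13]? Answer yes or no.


no

t=0: X=4, d=9 → death, X_1=3
t=1: X=3, d=9 → death, X_2=2
t=2: X=2, d=7 → birth, X_3=3
t=3: X=3, d=4 → birth, X_4=4
t=4: X=4, d=1 → birth, X_5=5
t=5: X=5, d=0 → birth, X_6=6
t=6: X=6, d=2 → birth, X_7=7
t=7: X=7, d=7 → birth, X_8=8
t=8: X=8, d=5 → birth, X_9=9
t=9: X=9, d=0 → birth, X_10=10
t=10: X=10, d=8 → birth, X_11=11
t=11: X=11, d=5 → birth, X_12=12
t=12: X=12, d=6 → birth, X_13=13


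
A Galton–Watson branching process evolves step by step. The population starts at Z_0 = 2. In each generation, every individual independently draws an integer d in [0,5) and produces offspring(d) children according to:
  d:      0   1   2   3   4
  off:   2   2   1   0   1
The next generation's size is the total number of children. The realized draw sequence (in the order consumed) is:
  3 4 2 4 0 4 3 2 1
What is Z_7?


gen 0: Z_0=2, draws=[3, 4], offspring=[0, 1], Z_1=1
gen 1: Z_1=1, draws=[2], offspring=[1], Z_2=1
gen 2: Z_2=1, draws=[4], offspring=[1], Z_3=1
gen 3: Z_3=1, draws=[0], offspring=[2], Z_4=2
gen 4: Z_4=2, draws=[4, 3], offspring=[1, 0], Z_5=1
gen 5: Z_5=1, draws=[2], offspring=[1], Z_6=1
gen 6: Z_6=1, draws=[1], offspring=[2], Z_7=2

2


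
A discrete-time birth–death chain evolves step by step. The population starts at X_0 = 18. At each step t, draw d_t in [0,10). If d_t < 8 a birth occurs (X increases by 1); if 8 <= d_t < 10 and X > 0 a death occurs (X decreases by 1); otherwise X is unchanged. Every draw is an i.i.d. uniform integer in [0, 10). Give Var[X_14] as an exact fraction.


224/25

X can drop by at most 1 per step and X_0 = 18 > T = 14, so X_t >= 18 − t >= 4 > 0 for every t <= 14: the floor at 0 (the 'and X > 0' condition) never binds. Hence X_14 = X_0 + Σ_{t<14} Y_t with i.i.d. increments Y_t = y(d_t) ∈ {+1, −1, 0}.
Outcome values over d=0..9: [1, 1, 1, 1, 1, 1, 1, 1, -1, -1]
Σy = 6, Σy² = 10, M = 10
μ = 6/10 = 3/5,  σ² = 10/10 − (3/5)² = 16/25
Independent increments: Var[X_14] = 14·σ² = 14·(16/25) = 224/25


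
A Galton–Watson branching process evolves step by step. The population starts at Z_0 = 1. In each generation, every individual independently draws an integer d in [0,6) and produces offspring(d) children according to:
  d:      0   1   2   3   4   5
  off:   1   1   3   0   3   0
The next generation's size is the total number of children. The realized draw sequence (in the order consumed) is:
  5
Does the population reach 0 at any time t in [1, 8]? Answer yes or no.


gen 0: Z_0=1, draws=[5], offspring=[0], Z_1=0
gen 1: Z_1=0, draws=[], offspring=[], Z_2=0
gen 2: Z_2=0, draws=[], offspring=[], Z_3=0
gen 3: Z_3=0, draws=[], offspring=[], Z_4=0
gen 4: Z_4=0, draws=[], offspring=[], Z_5=0
gen 5: Z_5=0, draws=[], offspring=[], Z_6=0
gen 6: Z_6=0, draws=[], offspring=[], Z_7=0
gen 7: Z_7=0, draws=[], offspring=[], Z_8=0

yes


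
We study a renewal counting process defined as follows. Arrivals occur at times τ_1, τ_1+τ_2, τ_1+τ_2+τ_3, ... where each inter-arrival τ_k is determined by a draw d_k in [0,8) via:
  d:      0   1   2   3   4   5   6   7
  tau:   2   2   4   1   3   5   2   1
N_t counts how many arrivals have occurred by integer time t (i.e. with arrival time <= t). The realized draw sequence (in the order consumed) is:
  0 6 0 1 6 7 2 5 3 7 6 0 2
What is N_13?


draw d_1=0: τ_1=2, arrival time A_1=2
draw d_2=6: τ_2=2, arrival time A_2=4
draw d_3=0: τ_3=2, arrival time A_3=6
draw d_4=1: τ_4=2, arrival time A_4=8
draw d_5=6: τ_5=2, arrival time A_5=10
draw d_6=7: τ_6=1, arrival time A_6=11
draw d_7=2: τ_7=4, arrival time A_7=15
draw d_8=5: τ_8=5, arrival time A_8=20
draw d_9=3: τ_9=1, arrival time A_9=21
draw d_10=7: τ_10=1, arrival time A_10=22
draw d_11=6: τ_11=2, arrival time A_11=24
draw d_12=0: τ_12=2, arrival time A_12=26
draw d_13=2: τ_13=4, arrival time A_13=30
N_t over t=0..13: 0:0 1:0 2:1 3:1 4:2 5:2 6:3 7:3 8:4 9:4 10:5 11:6 12:6 13:6

6


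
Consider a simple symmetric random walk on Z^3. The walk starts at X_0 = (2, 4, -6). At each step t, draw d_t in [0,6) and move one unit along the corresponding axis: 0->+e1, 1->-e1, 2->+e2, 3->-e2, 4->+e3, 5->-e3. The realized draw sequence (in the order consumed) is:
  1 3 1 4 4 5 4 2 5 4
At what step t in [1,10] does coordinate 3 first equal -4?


5

t=0: X=(2, 4, -6), d=1 → -e1, X_1=(1, 4, -6)
t=1: X=(1, 4, -6), d=3 → -e2, X_2=(1, 3, -6)
t=2: X=(1, 3, -6), d=1 → -e1, X_3=(0, 3, -6)
t=3: X=(0, 3, -6), d=4 → +e3, X_4=(0, 3, -5)
t=4: X=(0, 3, -5), d=4 → +e3, X_5=(0, 3, -4)
t=5: X=(0, 3, -4), d=5 → -e3, X_6=(0, 3, -5)
t=6: X=(0, 3, -5), d=4 → +e3, X_7=(0, 3, -4)
t=7: X=(0, 3, -4), d=2 → +e2, X_8=(0, 4, -4)
t=8: X=(0, 4, -4), d=5 → -e3, X_9=(0, 4, -5)
t=9: X=(0, 4, -5), d=4 → +e3, X_10=(0, 4, -4)


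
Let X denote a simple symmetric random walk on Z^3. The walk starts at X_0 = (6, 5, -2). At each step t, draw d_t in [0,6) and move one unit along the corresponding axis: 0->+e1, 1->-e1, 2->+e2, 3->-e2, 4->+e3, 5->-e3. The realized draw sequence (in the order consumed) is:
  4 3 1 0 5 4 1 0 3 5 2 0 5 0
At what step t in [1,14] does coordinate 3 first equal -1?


1

t=0: X=(6, 5, -2), d=4 → +e3, X_1=(6, 5, -1)
t=1: X=(6, 5, -1), d=3 → -e2, X_2=(6, 4, -1)
t=2: X=(6, 4, -1), d=1 → -e1, X_3=(5, 4, -1)
t=3: X=(5, 4, -1), d=0 → +e1, X_4=(6, 4, -1)
t=4: X=(6, 4, -1), d=5 → -e3, X_5=(6, 4, -2)
t=5: X=(6, 4, -2), d=4 → +e3, X_6=(6, 4, -1)
t=6: X=(6, 4, -1), d=1 → -e1, X_7=(5, 4, -1)
t=7: X=(5, 4, -1), d=0 → +e1, X_8=(6, 4, -1)
t=8: X=(6, 4, -1), d=3 → -e2, X_9=(6, 3, -1)
t=9: X=(6, 3, -1), d=5 → -e3, X_10=(6, 3, -2)
t=10: X=(6, 3, -2), d=2 → +e2, X_11=(6, 4, -2)
t=11: X=(6, 4, -2), d=0 → +e1, X_12=(7, 4, -2)
t=12: X=(7, 4, -2), d=5 → -e3, X_13=(7, 4, -3)
t=13: X=(7, 4, -3), d=0 → +e1, X_14=(8, 4, -3)


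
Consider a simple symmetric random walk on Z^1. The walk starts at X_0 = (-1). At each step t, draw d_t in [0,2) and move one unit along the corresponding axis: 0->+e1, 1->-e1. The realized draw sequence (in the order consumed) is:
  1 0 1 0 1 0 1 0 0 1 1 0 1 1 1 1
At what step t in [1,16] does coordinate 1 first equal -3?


14

t=0: X=(-1), d=1 → -e1, X_1=(-2)
t=1: X=(-2), d=0 → +e1, X_2=(-1)
t=2: X=(-1), d=1 → -e1, X_3=(-2)
t=3: X=(-2), d=0 → +e1, X_4=(-1)
t=4: X=(-1), d=1 → -e1, X_5=(-2)
t=5: X=(-2), d=0 → +e1, X_6=(-1)
t=6: X=(-1), d=1 → -e1, X_7=(-2)
t=7: X=(-2), d=0 → +e1, X_8=(-1)
t=8: X=(-1), d=0 → +e1, X_9=(0)
t=9: X=(0), d=1 → -e1, X_10=(-1)
t=10: X=(-1), d=1 → -e1, X_11=(-2)
t=11: X=(-2), d=0 → +e1, X_12=(-1)
t=12: X=(-1), d=1 → -e1, X_13=(-2)
t=13: X=(-2), d=1 → -e1, X_14=(-3)
t=14: X=(-3), d=1 → -e1, X_15=(-4)
t=15: X=(-4), d=1 → -e1, X_16=(-5)


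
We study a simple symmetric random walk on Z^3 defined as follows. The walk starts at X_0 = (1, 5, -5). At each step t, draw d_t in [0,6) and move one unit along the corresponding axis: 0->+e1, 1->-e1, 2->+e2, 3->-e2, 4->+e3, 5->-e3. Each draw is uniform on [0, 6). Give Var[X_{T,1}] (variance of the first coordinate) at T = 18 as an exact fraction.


6

Outcome values over d=0..5: [1, -1, 0, 0, 0, 0]
Σy = 0, Σy² = 2, M = 6
μ = 0/6 = 0,  σ² = 2/6 − (0)² = 1/3
Independent increments: Var[X_18] = 18·σ² = 18·(1/3) = 6


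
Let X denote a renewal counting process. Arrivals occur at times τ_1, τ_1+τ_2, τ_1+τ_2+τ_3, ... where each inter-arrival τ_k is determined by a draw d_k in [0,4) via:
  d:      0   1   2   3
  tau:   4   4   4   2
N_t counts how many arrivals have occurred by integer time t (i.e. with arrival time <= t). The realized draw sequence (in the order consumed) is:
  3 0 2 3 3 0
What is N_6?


draw d_1=3: τ_1=2, arrival time A_1=2
draw d_2=0: τ_2=4, arrival time A_2=6
draw d_3=2: τ_3=4, arrival time A_3=10
draw d_4=3: τ_4=2, arrival time A_4=12
draw d_5=3: τ_5=2, arrival time A_5=14
draw d_6=0: τ_6=4, arrival time A_6=18
N_t over t=0..6: 0:0 1:0 2:1 3:1 4:1 5:1 6:2

2


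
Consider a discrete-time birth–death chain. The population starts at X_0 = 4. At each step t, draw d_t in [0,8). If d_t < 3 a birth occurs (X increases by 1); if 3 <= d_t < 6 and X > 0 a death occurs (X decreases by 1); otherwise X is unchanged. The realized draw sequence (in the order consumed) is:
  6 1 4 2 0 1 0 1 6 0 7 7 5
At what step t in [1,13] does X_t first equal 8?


7

t=0: X=4, d=6 → hold, X_1=4
t=1: X=4, d=1 → birth, X_2=5
t=2: X=5, d=4 → death, X_3=4
t=3: X=4, d=2 → birth, X_4=5
t=4: X=5, d=0 → birth, X_5=6
t=5: X=6, d=1 → birth, X_6=7
t=6: X=7, d=0 → birth, X_7=8
t=7: X=8, d=1 → birth, X_8=9
t=8: X=9, d=6 → hold, X_9=9
t=9: X=9, d=0 → birth, X_10=10
t=10: X=10, d=7 → hold, X_11=10
t=11: X=10, d=7 → hold, X_12=10
t=12: X=10, d=5 → death, X_13=9


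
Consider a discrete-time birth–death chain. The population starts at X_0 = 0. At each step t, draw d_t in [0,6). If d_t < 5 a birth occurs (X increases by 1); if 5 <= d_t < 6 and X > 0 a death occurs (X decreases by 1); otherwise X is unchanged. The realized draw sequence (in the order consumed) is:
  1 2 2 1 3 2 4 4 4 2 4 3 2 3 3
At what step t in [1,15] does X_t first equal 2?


t=0: X=0, d=1 → birth, X_1=1
t=1: X=1, d=2 → birth, X_2=2
t=2: X=2, d=2 → birth, X_3=3
t=3: X=3, d=1 → birth, X_4=4
t=4: X=4, d=3 → birth, X_5=5
t=5: X=5, d=2 → birth, X_6=6
t=6: X=6, d=4 → birth, X_7=7
t=7: X=7, d=4 → birth, X_8=8
t=8: X=8, d=4 → birth, X_9=9
t=9: X=9, d=2 → birth, X_10=10
t=10: X=10, d=4 → birth, X_11=11
t=11: X=11, d=3 → birth, X_12=12
t=12: X=12, d=2 → birth, X_13=13
t=13: X=13, d=3 → birth, X_14=14
t=14: X=14, d=3 → birth, X_15=15

2


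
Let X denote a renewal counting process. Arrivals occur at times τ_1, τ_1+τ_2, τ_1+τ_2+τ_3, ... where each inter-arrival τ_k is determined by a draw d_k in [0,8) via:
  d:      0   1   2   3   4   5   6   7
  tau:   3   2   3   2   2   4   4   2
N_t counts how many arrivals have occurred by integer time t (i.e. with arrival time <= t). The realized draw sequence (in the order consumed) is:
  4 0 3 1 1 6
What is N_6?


2

draw d_1=4: τ_1=2, arrival time A_1=2
draw d_2=0: τ_2=3, arrival time A_2=5
draw d_3=3: τ_3=2, arrival time A_3=7
draw d_4=1: τ_4=2, arrival time A_4=9
draw d_5=1: τ_5=2, arrival time A_5=11
draw d_6=6: τ_6=4, arrival time A_6=15
N_t over t=0..6: 0:0 1:0 2:1 3:1 4:1 5:2 6:2


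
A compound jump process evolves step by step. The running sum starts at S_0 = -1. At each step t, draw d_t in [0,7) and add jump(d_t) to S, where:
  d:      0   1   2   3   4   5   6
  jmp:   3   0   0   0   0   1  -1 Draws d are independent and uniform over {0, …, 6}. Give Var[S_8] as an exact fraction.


Outcome values over d=0..6: [3, 0, 0, 0, 0, 1, -1]
Σy = 3, Σy² = 11, M = 7
μ = 3/7 = 3/7,  σ² = 11/7 − (3/7)² = 68/49
Independent increments: Var[S_8] = 8·σ² = 8·(68/49) = 544/49

544/49


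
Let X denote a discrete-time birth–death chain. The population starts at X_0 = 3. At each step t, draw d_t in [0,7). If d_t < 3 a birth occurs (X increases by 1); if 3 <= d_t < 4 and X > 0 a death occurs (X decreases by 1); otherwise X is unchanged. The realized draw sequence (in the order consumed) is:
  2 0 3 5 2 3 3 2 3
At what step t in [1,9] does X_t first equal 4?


1

t=0: X=3, d=2 → birth, X_1=4
t=1: X=4, d=0 → birth, X_2=5
t=2: X=5, d=3 → death, X_3=4
t=3: X=4, d=5 → hold, X_4=4
t=4: X=4, d=2 → birth, X_5=5
t=5: X=5, d=3 → death, X_6=4
t=6: X=4, d=3 → death, X_7=3
t=7: X=3, d=2 → birth, X_8=4
t=8: X=4, d=3 → death, X_9=3


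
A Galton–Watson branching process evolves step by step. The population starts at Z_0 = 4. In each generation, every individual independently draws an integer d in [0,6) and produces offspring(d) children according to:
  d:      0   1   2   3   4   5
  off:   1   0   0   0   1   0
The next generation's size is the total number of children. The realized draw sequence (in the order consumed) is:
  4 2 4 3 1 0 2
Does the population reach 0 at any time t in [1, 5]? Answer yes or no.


yes

gen 0: Z_0=4, draws=[4, 2, 4, 3], offspring=[1, 0, 1, 0], Z_1=2
gen 1: Z_1=2, draws=[1, 0], offspring=[0, 1], Z_2=1
gen 2: Z_2=1, draws=[2], offspring=[0], Z_3=0
gen 3: Z_3=0, draws=[], offspring=[], Z_4=0
gen 4: Z_4=0, draws=[], offspring=[], Z_5=0


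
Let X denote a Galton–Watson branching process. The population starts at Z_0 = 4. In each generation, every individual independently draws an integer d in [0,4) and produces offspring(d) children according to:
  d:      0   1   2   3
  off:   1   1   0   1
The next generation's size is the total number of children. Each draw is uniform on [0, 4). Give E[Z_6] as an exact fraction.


729/1024

Outcome values over d=0..3: [1, 1, 0, 1]
Σy = 3, Σy² = 3, M = 4
μ = 3/4 = 3/4,  σ² = 3/4 − (3/4)² = 3/16
E[Z_0] = 4
E[Z_1] = 3/4·E[Z_0] = 3
E[Z_2] = 3/4·E[Z_1] = 9/4
E[Z_3] = 3/4·E[Z_2] = 27/16
E[Z_4] = 3/4·E[Z_3] = 81/64
E[Z_5] = 3/4·E[Z_4] = 243/256
E[Z_6] = 3/4·E[Z_5] = 729/1024


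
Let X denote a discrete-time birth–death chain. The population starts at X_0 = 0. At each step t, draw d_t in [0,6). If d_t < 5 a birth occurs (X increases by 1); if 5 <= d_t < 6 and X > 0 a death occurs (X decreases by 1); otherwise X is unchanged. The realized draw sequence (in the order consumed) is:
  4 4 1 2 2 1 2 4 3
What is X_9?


9

t=0: X=0, d=4 → birth, X_1=1
t=1: X=1, d=4 → birth, X_2=2
t=2: X=2, d=1 → birth, X_3=3
t=3: X=3, d=2 → birth, X_4=4
t=4: X=4, d=2 → birth, X_5=5
t=5: X=5, d=1 → birth, X_6=6
t=6: X=6, d=2 → birth, X_7=7
t=7: X=7, d=4 → birth, X_8=8
t=8: X=8, d=3 → birth, X_9=9


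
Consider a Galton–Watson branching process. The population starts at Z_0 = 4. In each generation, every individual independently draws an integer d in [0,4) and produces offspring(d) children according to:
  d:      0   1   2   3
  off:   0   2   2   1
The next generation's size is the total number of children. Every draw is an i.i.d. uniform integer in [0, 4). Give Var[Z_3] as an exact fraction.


16775/1024

Outcome values over d=0..3: [0, 2, 2, 1]
Σy = 5, Σy² = 9, M = 4
μ = 5/4 = 5/4,  σ² = 9/4 − (5/4)² = 11/16
V_0 = 0, E_0 = 4
V_1 = 11/16·E_0 + (5/4)²·V_0 = 11/4;  E_1 = 5
V_2 = 11/16·E_1 + (5/4)²·V_1 = 495/64;  E_2 = 25/4
V_3 = 11/16·E_2 + (5/4)²·V_2 = 16775/1024;  E_3 = 125/16


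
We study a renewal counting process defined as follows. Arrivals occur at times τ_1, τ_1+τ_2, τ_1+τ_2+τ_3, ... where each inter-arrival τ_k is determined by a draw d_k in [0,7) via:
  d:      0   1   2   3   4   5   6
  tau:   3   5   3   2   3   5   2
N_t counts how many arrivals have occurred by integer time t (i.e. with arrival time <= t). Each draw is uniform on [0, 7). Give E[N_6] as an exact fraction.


Inter-arrival values over d=0..6: [3, 5, 3, 2, 3, 5, 2]
Each d has probability 1/7, so the pmf of τ is: f(2) = 2/7, f(3) = 3/7, f(5) = 2/7
Renewal equation for m(n) = E[N_n]: condition on τ_1 = k (if k <= n, one arrival plus a fresh copy on the remaining n−k steps): m(n) = F(n) + Σ_{k<=n} f(k)·m(n−k), where F(n) = P(τ <= n) and m(0) = 0
m(1) = F(1) = 0
m(2) = F(2) = 2/7
m(3) = F(3) = 5/7
m(4) = F(4) + f(2)·m(2) = 5/7 + 2/7·2/7 = 39/49
m(5) = F(5) + f(2)·m(3) + f(3)·m(2) = 1 + 2/7·5/7 + 3/7·2/7 = 65/49
m(6) = F(6) + f(2)·m(4) + f(3)·m(3) = 1 + 2/7·39/49 + 3/7·5/7 = 526/343
E[N_6] = m(6) = 526/343

526/343


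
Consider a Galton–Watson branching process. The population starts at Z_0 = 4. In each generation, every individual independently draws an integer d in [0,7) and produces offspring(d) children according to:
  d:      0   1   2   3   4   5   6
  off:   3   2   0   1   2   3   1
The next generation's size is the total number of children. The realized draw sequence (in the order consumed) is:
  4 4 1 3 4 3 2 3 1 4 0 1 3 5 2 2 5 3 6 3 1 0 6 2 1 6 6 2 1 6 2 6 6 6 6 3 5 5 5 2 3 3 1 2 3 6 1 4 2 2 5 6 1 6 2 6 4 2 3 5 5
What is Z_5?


27

gen 0: Z_0=4, draws=[4, 4, 1, 3], offspring=[2, 2, 2, 1], Z_1=7
gen 1: Z_1=7, draws=[4, 3, 2, 3, 1, 4, 0], offspring=[2, 1, 0, 1, 2, 2, 3], Z_2=11
gen 2: Z_2=11, draws=[1, 3, 5, 2, 2, 5, 3, 6, 3, 1, 0], offspring=[2, 1, 3, 0, 0, 3, 1, 1, 1, 2, 3], Z_3=17
gen 3: Z_3=17, draws=[6, 2, 1, 6, 6, 2, 1, 6, 2, 6, 6, 6, 6, 3, 5, 5, 5], offspring=[1, 0, 2, 1, 1, 0, 2, 1, 0, 1, 1, 1, 1, 1, 3, 3, 3], Z_4=22
gen 4: Z_4=22, draws=[2, 3, 3, 1, 2, 3, 6, 1, 4, 2, 2, 5, 6, 1, 6, 2, 6, 4, 2, 3, 5, 5], offspring=[0, 1, 1, 2, 0, 1, 1, 2, 2, 0, 0, 3, 1, 2, 1, 0, 1, 2, 0, 1, 3, 3], Z_5=27


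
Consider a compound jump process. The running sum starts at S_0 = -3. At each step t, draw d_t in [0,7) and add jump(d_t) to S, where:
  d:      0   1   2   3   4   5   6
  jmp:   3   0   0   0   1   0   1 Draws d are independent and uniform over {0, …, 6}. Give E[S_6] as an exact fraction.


9/7

Outcome values over d=0..6: [3, 0, 0, 0, 1, 0, 1]
Σy = 5, Σy² = 11, M = 7
μ = 5/7 = 5/7,  σ² = 11/7 − (5/7)² = 52/49
E[S_6] = -3 + 6·(5/7) = 9/7


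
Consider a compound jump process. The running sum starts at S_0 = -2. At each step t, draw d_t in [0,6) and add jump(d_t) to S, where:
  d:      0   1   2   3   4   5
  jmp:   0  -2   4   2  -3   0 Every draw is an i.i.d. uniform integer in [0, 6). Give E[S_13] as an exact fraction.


1/6

Outcome values over d=0..5: [0, -2, 4, 2, -3, 0]
Σy = 1, Σy² = 33, M = 6
μ = 1/6 = 1/6,  σ² = 33/6 − (1/6)² = 197/36
E[S_13] = -2 + 13·(1/6) = 1/6


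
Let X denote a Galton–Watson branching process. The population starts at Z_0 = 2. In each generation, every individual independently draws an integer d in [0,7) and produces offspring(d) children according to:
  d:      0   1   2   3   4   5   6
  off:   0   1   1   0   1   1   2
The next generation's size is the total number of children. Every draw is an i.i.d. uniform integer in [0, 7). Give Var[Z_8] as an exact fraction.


45743613926400/33232930569601

Outcome values over d=0..6: [0, 1, 1, 0, 1, 1, 2]
Σy = 6, Σy² = 8, M = 7
μ = 6/7 = 6/7,  σ² = 8/7 − (6/7)² = 20/49
V_0 = 0, E_0 = 2
V_1 = 20/49·E_0 + (6/7)²·V_0 = 40/49;  E_1 = 12/7
V_2 = 20/49·E_1 + (6/7)²·V_1 = 3120/2401;  E_2 = 72/49
V_3 = 20/49·E_2 + (6/7)²·V_2 = 182880/117649;  E_3 = 432/343
V_4 = 20/49·E_3 + (6/7)²·V_3 = 9547200/5764801;  E_4 = 2592/2401
V_5 = 20/49·E_4 + (6/7)²·V_4 = 468167040/282475249;  E_5 = 15552/16807
V_6 = 20/49·E_5 + (6/7)²·V_5 = 22081662720/13841287201;  E_6 = 93312/117649
V_7 = 20/49·E_6 + (6/7)²·V_6 = 1014501127680/678223072849;  E_7 = 559872/823543
V_8 = 20/49·E_7 + (6/7)²·V_7 = 45743613926400/33232930569601;  E_8 = 3359232/5764801


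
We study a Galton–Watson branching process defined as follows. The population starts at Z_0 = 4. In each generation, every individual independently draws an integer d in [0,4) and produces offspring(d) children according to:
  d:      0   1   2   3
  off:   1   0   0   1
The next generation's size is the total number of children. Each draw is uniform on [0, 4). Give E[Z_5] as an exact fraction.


1/8

Outcome values over d=0..3: [1, 0, 0, 1]
Σy = 2, Σy² = 2, M = 4
μ = 2/4 = 1/2,  σ² = 2/4 − (1/2)² = 1/4
E[Z_0] = 4
E[Z_1] = 1/2·E[Z_0] = 2
E[Z_2] = 1/2·E[Z_1] = 1
E[Z_3] = 1/2·E[Z_2] = 1/2
E[Z_4] = 1/2·E[Z_3] = 1/4
E[Z_5] = 1/2·E[Z_4] = 1/8


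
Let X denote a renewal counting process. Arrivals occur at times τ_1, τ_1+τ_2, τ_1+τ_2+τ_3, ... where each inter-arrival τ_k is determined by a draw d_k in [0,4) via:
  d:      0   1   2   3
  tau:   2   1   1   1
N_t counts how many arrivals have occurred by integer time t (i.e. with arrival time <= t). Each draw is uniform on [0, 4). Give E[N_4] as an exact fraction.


809/256

Inter-arrival values over d=0..3: [2, 1, 1, 1]
Each d has probability 1/4, so the pmf of τ is: f(1) = 3/4, f(2) = 1/4
Renewal equation for m(n) = E[N_n]: condition on τ_1 = k (if k <= n, one arrival plus a fresh copy on the remaining n−k steps): m(n) = F(n) + Σ_{k<=n} f(k)·m(n−k), where F(n) = P(τ <= n) and m(0) = 0
m(1) = F(1) = 3/4
m(2) = F(2) + f(1)·m(1) = 1 + 3/4·3/4 = 25/16
m(3) = F(3) + f(1)·m(2) + f(2)·m(1) = 1 + 3/4·25/16 + 1/4·3/4 = 151/64
m(4) = F(4) + f(1)·m(3) + f(2)·m(2) = 1 + 3/4·151/64 + 1/4·25/16 = 809/256
E[N_4] = m(4) = 809/256


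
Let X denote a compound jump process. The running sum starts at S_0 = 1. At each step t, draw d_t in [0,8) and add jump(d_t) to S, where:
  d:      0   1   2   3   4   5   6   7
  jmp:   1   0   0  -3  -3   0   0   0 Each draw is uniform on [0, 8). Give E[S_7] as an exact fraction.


Outcome values over d=0..7: [1, 0, 0, -3, -3, 0, 0, 0]
Σy = -5, Σy² = 19, M = 8
μ = -5/8 = -5/8,  σ² = 19/8 − (-5/8)² = 127/64
E[S_7] = 1 + 7·(-5/8) = -27/8

-27/8


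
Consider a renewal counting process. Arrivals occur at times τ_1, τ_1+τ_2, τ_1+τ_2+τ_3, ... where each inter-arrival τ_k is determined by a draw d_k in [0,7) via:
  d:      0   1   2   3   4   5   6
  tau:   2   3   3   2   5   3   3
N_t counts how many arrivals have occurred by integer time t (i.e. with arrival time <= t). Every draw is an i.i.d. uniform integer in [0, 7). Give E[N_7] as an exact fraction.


Inter-arrival values over d=0..6: [2, 3, 3, 2, 5, 3, 3]
Each d has probability 1/7, so the pmf of τ is: f(2) = 2/7, f(3) = 4/7, f(5) = 1/7
Renewal equation for m(n) = E[N_n]: condition on τ_1 = k (if k <= n, one arrival plus a fresh copy on the remaining n−k steps): m(n) = F(n) + Σ_{k<=n} f(k)·m(n−k), where F(n) = P(τ <= n) and m(0) = 0
m(1) = F(1) = 0
m(2) = F(2) = 2/7
m(3) = F(3) = 6/7
m(4) = F(4) + f(2)·m(2) = 6/7 + 2/7·2/7 = 46/49
m(5) = F(5) + f(2)·m(3) + f(3)·m(2) = 1 + 2/7·6/7 + 4/7·2/7 = 69/49
m(6) = F(6) + f(2)·m(4) + f(3)·m(3) = 1 + 2/7·46/49 + 4/7·6/7 = 603/343
m(7) = F(7) + f(2)·m(5) + f(3)·m(4) + f(5)·m(2) = 1 + 2/7·69/49 + 4/7·46/49 + 1/7·2/7 = 97/49
E[N_7] = m(7) = 97/49

97/49


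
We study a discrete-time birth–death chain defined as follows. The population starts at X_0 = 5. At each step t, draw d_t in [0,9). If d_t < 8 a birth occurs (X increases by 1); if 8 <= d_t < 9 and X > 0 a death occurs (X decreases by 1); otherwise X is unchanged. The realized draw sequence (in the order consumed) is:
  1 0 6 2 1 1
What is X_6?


t=0: X=5, d=1 → birth, X_1=6
t=1: X=6, d=0 → birth, X_2=7
t=2: X=7, d=6 → birth, X_3=8
t=3: X=8, d=2 → birth, X_4=9
t=4: X=9, d=1 → birth, X_5=10
t=5: X=10, d=1 → birth, X_6=11

11


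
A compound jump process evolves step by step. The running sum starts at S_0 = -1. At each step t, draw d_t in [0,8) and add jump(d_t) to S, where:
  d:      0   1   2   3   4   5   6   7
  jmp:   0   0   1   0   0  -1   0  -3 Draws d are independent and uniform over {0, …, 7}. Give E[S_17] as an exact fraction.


Outcome values over d=0..7: [0, 0, 1, 0, 0, -1, 0, -3]
Σy = -3, Σy² = 11, M = 8
μ = -3/8 = -3/8,  σ² = 11/8 − (-3/8)² = 79/64
E[S_17] = -1 + 17·(-3/8) = -59/8

-59/8


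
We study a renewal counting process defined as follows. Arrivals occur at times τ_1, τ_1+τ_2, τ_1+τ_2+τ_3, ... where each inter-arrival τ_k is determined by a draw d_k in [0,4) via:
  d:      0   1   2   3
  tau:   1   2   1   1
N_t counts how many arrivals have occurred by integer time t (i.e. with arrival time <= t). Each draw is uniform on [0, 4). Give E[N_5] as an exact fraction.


Inter-arrival values over d=0..3: [1, 2, 1, 1]
Each d has probability 1/4, so the pmf of τ is: f(1) = 3/4, f(2) = 1/4
Renewal equation for m(n) = E[N_n]: condition on τ_1 = k (if k <= n, one arrival plus a fresh copy on the remaining n−k steps): m(n) = F(n) + Σ_{k<=n} f(k)·m(n−k), where F(n) = P(τ <= n) and m(0) = 0
m(1) = F(1) = 3/4
m(2) = F(2) + f(1)·m(1) = 1 + 3/4·3/4 = 25/16
m(3) = F(3) + f(1)·m(2) + f(2)·m(1) = 1 + 3/4·25/16 + 1/4·3/4 = 151/64
m(4) = F(4) + f(1)·m(3) + f(2)·m(2) = 1 + 3/4·151/64 + 1/4·25/16 = 809/256
m(5) = F(5) + f(1)·m(4) + f(2)·m(3) = 1 + 3/4·809/256 + 1/4·151/64 = 4055/1024
E[N_5] = m(5) = 4055/1024

4055/1024


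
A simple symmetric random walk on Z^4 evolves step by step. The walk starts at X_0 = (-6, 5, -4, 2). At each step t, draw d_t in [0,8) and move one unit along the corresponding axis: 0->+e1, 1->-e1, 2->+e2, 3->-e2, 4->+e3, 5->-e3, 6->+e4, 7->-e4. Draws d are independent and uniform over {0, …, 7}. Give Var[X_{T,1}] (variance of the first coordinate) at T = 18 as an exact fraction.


9/2

Outcome values over d=0..7: [1, -1, 0, 0, 0, 0, 0, 0]
Σy = 0, Σy² = 2, M = 8
μ = 0/8 = 0,  σ² = 2/8 − (0)² = 1/4
Independent increments: Var[X_18] = 18·σ² = 18·(1/4) = 9/2


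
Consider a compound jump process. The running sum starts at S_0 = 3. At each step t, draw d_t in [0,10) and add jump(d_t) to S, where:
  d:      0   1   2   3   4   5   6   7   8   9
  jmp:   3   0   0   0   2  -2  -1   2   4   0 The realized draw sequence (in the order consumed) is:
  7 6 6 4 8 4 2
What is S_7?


11

t=0: S=3, d=7, jump=2, S_1=5
t=1: S=5, d=6, jump=-1, S_2=4
t=2: S=4, d=6, jump=-1, S_3=3
t=3: S=3, d=4, jump=2, S_4=5
t=4: S=5, d=8, jump=4, S_5=9
t=5: S=9, d=4, jump=2, S_6=11
t=6: S=11, d=2, jump=0, S_7=11


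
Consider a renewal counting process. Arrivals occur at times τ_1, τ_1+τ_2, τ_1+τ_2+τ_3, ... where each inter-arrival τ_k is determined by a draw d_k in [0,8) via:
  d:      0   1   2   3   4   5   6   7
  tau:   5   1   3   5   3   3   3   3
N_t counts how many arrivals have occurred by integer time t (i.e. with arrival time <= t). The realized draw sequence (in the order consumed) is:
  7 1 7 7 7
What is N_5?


2

draw d_1=7: τ_1=3, arrival time A_1=3
draw d_2=1: τ_2=1, arrival time A_2=4
draw d_3=7: τ_3=3, arrival time A_3=7
draw d_4=7: τ_4=3, arrival time A_4=10
draw d_5=7: τ_5=3, arrival time A_5=13
N_t over t=0..5: 0:0 1:0 2:0 3:1 4:2 5:2


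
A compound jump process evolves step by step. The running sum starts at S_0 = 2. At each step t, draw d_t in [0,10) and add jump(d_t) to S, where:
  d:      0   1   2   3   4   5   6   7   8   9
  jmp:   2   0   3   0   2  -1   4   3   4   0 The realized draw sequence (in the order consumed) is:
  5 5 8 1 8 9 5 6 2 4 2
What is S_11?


19

t=0: S=2, d=5, jump=-1, S_1=1
t=1: S=1, d=5, jump=-1, S_2=0
t=2: S=0, d=8, jump=4, S_3=4
t=3: S=4, d=1, jump=0, S_4=4
t=4: S=4, d=8, jump=4, S_5=8
t=5: S=8, d=9, jump=0, S_6=8
t=6: S=8, d=5, jump=-1, S_7=7
t=7: S=7, d=6, jump=4, S_8=11
t=8: S=11, d=2, jump=3, S_9=14
t=9: S=14, d=4, jump=2, S_10=16
t=10: S=16, d=2, jump=3, S_11=19


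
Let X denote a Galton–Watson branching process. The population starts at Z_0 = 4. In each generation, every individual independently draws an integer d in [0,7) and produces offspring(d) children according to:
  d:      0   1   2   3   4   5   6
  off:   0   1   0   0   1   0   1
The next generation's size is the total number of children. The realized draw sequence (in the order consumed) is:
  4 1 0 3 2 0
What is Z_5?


0

gen 0: Z_0=4, draws=[4, 1, 0, 3], offspring=[1, 1, 0, 0], Z_1=2
gen 1: Z_1=2, draws=[2, 0], offspring=[0, 0], Z_2=0
gen 2: Z_2=0, draws=[], offspring=[], Z_3=0
gen 3: Z_3=0, draws=[], offspring=[], Z_4=0
gen 4: Z_4=0, draws=[], offspring=[], Z_5=0


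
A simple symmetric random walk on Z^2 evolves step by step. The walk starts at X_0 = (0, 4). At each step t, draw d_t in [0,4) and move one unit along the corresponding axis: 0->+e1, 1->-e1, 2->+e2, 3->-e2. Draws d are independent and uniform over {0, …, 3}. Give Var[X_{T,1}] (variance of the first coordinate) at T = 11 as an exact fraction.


11/2

Outcome values over d=0..3: [1, -1, 0, 0]
Σy = 0, Σy² = 2, M = 4
μ = 0/4 = 0,  σ² = 2/4 − (0)² = 1/2
Independent increments: Var[X_11] = 11·σ² = 11·(1/2) = 11/2


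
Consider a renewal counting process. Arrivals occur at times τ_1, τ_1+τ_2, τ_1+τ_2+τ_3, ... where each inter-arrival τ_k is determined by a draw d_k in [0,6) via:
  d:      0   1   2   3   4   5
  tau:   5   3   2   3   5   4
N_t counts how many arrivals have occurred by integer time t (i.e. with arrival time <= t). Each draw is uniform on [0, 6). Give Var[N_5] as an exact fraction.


155/1296

Inter-arrival values over d=0..5: [5, 3, 2, 3, 5, 4]
Each d has probability 1/6, so the pmf of τ is: f(2) = 1/6, f(3) = 1/3, f(4) = 1/6, f(5) = 1/3
Let p_n(j) = P(N_n = j), with p_0 = [1]. Condition on τ_1: p_n(0) = P(τ > n), and for j >= 1, p_n(j) = Σ_{k<=n} f(k)·p_{n−k}(j−1)
p_1 = [1]  (j = 0)
p_2 = [5/6, 1/6]  (j = 0..1)
p_3 = [1/2, 1/2]  (j = 0..1)
p_4 = [1/3, 23/36, 1/36]  (j = 0..2)
p_5 = [0, 31/36, 5/36]  (j = 0..2)
E[N_5] = Σ j·p_5(j) = 41/36;  E[N_5²] = Σ j²·p_5(j) = 17/12
Var[N_5] = 17/12 − (41/36)² = 155/1296


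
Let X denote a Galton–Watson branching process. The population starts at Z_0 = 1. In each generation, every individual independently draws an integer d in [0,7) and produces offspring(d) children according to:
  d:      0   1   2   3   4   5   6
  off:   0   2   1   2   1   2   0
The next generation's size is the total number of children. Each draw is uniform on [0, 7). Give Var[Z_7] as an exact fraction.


Outcome values over d=0..6: [0, 2, 1, 2, 1, 2, 0]
Σy = 8, Σy² = 14, M = 7
μ = 8/7 = 8/7,  σ² = 14/7 − (8/7)² = 34/49
V_0 = 0, E_0 = 1
V_1 = 34/49·E_0 + (8/7)²·V_0 = 34/49;  E_1 = 8/7
V_2 = 34/49·E_1 + (8/7)²·V_1 = 4080/2401;  E_2 = 64/49
V_3 = 34/49·E_2 + (8/7)²·V_2 = 367744/117649;  E_3 = 512/343
V_4 = 34/49·E_3 + (8/7)²·V_3 = 29506560/5764801;  E_4 = 4096/2401
V_5 = 34/49·E_4 + (8/7)²·V_4 = 2222792704/282475249;  E_5 = 32768/16807
V_6 = 34/49·E_5 + (8/7)²·V_5 = 160983613440/13841287201;  E_6 = 262144/117649
V_7 = 34/49·E_6 + (8/7)²·V_6 = 11351544561664/678223072849;  E_7 = 2097152/823543

11351544561664/678223072849


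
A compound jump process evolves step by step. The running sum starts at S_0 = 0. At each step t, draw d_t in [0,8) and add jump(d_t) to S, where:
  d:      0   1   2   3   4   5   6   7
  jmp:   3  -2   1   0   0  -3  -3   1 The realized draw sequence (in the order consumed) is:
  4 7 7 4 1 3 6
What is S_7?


t=0: S=0, d=4, jump=0, S_1=0
t=1: S=0, d=7, jump=1, S_2=1
t=2: S=1, d=7, jump=1, S_3=2
t=3: S=2, d=4, jump=0, S_4=2
t=4: S=2, d=1, jump=-2, S_5=0
t=5: S=0, d=3, jump=0, S_6=0
t=6: S=0, d=6, jump=-3, S_7=-3

-3


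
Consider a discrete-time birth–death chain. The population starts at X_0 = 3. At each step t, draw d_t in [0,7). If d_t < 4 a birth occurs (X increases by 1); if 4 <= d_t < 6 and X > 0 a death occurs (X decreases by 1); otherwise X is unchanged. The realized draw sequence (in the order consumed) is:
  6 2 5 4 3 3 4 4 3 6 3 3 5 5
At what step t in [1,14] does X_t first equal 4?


2

t=0: X=3, d=6 → hold, X_1=3
t=1: X=3, d=2 → birth, X_2=4
t=2: X=4, d=5 → death, X_3=3
t=3: X=3, d=4 → death, X_4=2
t=4: X=2, d=3 → birth, X_5=3
t=5: X=3, d=3 → birth, X_6=4
t=6: X=4, d=4 → death, X_7=3
t=7: X=3, d=4 → death, X_8=2
t=8: X=2, d=3 → birth, X_9=3
t=9: X=3, d=6 → hold, X_10=3
t=10: X=3, d=3 → birth, X_11=4
t=11: X=4, d=3 → birth, X_12=5
t=12: X=5, d=5 → death, X_13=4
t=13: X=4, d=5 → death, X_14=3


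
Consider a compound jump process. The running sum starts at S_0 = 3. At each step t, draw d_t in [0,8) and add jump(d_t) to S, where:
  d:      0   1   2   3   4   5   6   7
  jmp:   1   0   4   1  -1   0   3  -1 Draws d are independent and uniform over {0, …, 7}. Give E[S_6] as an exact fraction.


33/4

Outcome values over d=0..7: [1, 0, 4, 1, -1, 0, 3, -1]
Σy = 7, Σy² = 29, M = 8
μ = 7/8 = 7/8,  σ² = 29/8 − (7/8)² = 183/64
E[S_6] = 3 + 6·(7/8) = 33/4


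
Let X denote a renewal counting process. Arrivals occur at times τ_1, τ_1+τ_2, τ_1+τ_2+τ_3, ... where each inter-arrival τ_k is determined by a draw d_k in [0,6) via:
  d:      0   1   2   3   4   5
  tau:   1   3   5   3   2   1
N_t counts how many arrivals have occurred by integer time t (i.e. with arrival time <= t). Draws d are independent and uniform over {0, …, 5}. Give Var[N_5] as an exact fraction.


Inter-arrival values over d=0..5: [1, 3, 5, 3, 2, 1]
Each d has probability 1/6, so the pmf of τ is: f(1) = 1/3, f(2) = 1/6, f(3) = 1/3, f(5) = 1/6
Let p_n(j) = P(N_n = j), with p_0 = [1]. Condition on τ_1: p_n(0) = P(τ > n), and for j >= 1, p_n(j) = Σ_{k<=n} f(k)·p_{n−k}(j−1)
p_1 = [2/3, 1/3]  (j = 0..1)
p_2 = [1/2, 7/18, 1/9]  (j = 0..2)
p_3 = [1/6, 11/18, 5/27, 1/27]  (j = 0..3)
p_4 = [1/6, 13/36, 41/108, 13/162, 1/81]  (j = 0..4)
p_5 = [0, 5/12, 19/54, 7/36, 8/243, 1/243]  (j = 0..5)
E[N_5] = Σ j·p_5(j) = 451/243;  E[N_5²] = Σ j²·p_5(j) = 227/54
Var[N_5] = 227/54 − (451/243)² = 89647/118098

89647/118098
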